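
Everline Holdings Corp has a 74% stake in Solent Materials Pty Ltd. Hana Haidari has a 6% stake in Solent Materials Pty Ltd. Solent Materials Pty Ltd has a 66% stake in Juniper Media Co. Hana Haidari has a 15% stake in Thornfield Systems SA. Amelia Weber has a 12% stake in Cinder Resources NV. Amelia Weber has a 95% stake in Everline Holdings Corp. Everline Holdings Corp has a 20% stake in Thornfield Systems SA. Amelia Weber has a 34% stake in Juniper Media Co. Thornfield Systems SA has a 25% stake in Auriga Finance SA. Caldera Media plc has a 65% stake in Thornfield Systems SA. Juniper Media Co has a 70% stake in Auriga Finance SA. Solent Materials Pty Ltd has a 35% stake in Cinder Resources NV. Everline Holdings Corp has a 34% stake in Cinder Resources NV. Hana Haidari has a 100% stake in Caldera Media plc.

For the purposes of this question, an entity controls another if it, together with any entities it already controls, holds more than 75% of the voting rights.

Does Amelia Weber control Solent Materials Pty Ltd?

No

Amelia holds 95% of Everline, so Amelia controls Everline.
In Solent, Amelia's side holds only 74%, not > 75%.
So Amelia does not control Solent.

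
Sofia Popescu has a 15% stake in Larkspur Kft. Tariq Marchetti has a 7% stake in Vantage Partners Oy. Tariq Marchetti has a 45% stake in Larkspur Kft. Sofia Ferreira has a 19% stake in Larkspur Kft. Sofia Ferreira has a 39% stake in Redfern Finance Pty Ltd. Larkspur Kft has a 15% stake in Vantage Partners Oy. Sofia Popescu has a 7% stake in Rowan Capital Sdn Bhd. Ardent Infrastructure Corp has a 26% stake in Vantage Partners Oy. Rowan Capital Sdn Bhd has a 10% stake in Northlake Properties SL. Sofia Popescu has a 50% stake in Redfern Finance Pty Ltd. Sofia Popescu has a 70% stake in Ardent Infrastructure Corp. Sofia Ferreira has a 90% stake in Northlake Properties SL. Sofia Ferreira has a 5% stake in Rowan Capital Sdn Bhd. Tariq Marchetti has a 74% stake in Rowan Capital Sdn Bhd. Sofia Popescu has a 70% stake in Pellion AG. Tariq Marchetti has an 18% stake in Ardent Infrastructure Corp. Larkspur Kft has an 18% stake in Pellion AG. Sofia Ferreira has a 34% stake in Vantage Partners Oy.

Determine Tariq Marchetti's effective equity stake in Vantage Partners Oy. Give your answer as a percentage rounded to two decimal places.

18.43%

Tariq reaches Vantage along 3 paths.
Via Larkspur: 45% × 15% = 6.75%.
Via Ardent: 18% × 26% = 4.68%.
Direct stake: 7% = 7%.
Total: 6.75% + 4.68% + 7% = 18.43%.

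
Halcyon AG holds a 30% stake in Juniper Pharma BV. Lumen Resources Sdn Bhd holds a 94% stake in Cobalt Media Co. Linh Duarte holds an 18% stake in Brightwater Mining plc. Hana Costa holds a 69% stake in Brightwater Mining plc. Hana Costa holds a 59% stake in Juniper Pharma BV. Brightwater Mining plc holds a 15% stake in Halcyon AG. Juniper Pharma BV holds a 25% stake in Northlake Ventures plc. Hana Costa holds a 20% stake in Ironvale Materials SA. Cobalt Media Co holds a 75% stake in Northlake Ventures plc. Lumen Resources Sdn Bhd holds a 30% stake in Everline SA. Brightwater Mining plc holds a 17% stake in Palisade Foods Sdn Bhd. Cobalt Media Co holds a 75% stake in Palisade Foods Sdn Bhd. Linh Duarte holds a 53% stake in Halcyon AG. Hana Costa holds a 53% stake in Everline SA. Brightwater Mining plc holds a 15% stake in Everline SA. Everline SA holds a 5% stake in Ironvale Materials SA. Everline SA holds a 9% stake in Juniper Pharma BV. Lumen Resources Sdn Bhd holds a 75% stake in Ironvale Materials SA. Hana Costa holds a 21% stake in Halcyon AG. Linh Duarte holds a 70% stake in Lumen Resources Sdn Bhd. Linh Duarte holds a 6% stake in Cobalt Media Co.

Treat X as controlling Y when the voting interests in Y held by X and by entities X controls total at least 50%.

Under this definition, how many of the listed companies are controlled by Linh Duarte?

Linh holds 70% of Lumen, so Linh controls Lumen.
Linh holds 53% of Halcyon, so Linh controls Halcyon.
Linh and Lumen together hold 6% + 94% = 100% of Cobalt, so Linh controls Cobalt.
Lumen holds 75% of Ironvale, so Linh controls Ironvale.
Cobalt holds 75% of Northlake, so Linh controls Northlake.
Cobalt holds 75% of Palisade, so Linh controls Palisade.
No other company's threshold is met.
Linh controls 6 companies.

6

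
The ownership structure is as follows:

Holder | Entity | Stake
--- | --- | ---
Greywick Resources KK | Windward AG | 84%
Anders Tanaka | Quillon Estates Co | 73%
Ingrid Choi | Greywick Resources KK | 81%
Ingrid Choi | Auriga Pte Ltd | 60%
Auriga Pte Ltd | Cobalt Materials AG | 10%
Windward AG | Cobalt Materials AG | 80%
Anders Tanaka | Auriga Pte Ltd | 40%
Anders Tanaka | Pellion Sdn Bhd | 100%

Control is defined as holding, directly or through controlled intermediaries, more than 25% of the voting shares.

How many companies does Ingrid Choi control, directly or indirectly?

Ingrid holds 81% of Greywick, so Ingrid controls Greywick.
Ingrid holds 60% of Auriga, so Ingrid controls Auriga.
Greywick holds 84% of Windward, so Ingrid controls Windward.
Windward and Auriga together hold 80% + 10% = 90% of Cobalt, so Ingrid controls Cobalt.
No other company's threshold is met.
Ingrid controls 4 companies.

4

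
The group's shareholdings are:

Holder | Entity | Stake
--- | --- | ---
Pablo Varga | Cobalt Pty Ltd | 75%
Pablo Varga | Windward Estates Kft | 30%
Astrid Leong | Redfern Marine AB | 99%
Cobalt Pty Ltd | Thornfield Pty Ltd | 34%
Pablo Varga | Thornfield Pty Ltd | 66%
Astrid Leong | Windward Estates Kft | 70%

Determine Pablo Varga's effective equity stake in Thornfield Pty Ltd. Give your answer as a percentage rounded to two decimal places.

Pablo reaches Thornfield along 2 paths.
Via Cobalt: 75% × 34% = 25.5%.
Direct stake: 66% = 66%.
Total: 25.5% + 66% = 91.5%.
Rounded: 91.50%.

91.50%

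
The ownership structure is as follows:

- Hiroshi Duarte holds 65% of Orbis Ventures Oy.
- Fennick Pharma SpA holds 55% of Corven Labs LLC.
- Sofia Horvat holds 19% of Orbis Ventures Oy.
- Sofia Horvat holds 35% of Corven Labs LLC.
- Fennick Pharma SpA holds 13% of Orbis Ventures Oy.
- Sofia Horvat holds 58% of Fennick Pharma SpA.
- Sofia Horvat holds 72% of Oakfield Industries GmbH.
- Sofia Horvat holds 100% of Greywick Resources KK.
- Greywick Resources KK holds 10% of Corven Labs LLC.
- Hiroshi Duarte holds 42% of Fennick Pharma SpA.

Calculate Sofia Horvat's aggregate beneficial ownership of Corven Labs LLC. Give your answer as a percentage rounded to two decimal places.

Sofia reaches Corven along 3 paths.
Via Greywick: 100% × 10% = 10%.
Direct stake: 35% = 35%.
Via Fennick: 58% × 55% = 31.9%.
Total: 10% + 35% + 31.9% = 76.9%.
Rounded: 76.90%.

76.90%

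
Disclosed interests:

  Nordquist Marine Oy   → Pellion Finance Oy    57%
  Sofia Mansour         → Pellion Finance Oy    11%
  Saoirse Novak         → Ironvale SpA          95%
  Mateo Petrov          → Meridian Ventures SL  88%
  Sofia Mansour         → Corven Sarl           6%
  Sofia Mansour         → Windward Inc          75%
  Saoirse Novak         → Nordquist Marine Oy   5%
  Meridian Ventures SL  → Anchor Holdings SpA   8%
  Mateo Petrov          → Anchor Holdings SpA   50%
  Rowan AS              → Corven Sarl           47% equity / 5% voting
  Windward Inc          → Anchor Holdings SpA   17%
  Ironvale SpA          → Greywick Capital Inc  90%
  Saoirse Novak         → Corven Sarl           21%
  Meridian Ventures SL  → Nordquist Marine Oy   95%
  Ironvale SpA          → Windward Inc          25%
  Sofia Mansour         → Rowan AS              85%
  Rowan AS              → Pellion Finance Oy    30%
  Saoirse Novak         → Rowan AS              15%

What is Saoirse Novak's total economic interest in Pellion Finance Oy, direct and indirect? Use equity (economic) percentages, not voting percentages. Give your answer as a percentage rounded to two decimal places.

Saoirse reaches Pellion along 2 paths.
Via Rowan: 15% × 30% = 4.5%.
Via Nordquist: 5% × 57% = 2.85%.
Total: 4.5% + 2.85% = 7.35%.

7.35%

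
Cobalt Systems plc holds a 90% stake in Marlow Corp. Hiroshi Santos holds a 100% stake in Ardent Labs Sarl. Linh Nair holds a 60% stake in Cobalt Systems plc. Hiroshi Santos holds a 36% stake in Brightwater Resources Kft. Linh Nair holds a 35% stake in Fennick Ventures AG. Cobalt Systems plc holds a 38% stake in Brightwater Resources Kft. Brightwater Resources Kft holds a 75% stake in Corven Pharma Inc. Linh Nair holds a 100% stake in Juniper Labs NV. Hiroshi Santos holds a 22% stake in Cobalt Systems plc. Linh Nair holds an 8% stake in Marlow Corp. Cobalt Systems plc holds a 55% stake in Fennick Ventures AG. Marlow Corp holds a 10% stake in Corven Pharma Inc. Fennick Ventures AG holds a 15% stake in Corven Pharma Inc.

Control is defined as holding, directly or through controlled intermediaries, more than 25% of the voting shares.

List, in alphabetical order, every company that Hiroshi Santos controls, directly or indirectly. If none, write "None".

Ardent Labs Sarl, Brightwater Resources Kft, Corven Pharma Inc

Hiroshi holds 100% of Ardent, so Hiroshi controls Ardent.
Hiroshi holds 36% of Brightwater, so Hiroshi controls Brightwater.
Brightwater holds 75% of Corven, so Hiroshi controls Corven.
No other company's threshold is met.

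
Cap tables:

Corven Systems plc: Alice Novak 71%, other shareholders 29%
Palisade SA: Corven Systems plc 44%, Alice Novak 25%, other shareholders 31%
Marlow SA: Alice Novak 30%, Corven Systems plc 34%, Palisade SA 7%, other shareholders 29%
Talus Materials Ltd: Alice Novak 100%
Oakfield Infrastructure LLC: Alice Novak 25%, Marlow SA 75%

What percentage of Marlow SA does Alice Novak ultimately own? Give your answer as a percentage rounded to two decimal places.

58.08%

Alice reaches Marlow along 4 paths.
Direct stake: 30% = 30%.
Via Corven: 71% × 34% = 24.14%.
Via Corven → Palisade: 71% × 44% × 7% = 2.1868%.
Via Palisade: 25% × 7% = 1.75%.
Total: 30% + 24.14% + 2.1868% + 1.75% = 58.0768%.
Rounded: 58.08%.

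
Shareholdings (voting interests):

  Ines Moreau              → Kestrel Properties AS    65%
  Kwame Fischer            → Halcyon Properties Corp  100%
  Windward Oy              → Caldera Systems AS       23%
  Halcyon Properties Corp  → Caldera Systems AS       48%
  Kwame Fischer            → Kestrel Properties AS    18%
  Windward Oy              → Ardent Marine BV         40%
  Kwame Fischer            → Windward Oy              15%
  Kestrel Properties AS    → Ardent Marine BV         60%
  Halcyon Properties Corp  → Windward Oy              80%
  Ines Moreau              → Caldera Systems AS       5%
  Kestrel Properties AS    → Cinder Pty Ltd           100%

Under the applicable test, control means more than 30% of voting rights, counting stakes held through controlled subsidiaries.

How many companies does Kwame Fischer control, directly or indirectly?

Kwame holds 100% of Halcyon, so Kwame controls Halcyon.
Halcyon and Kwame together hold 80% + 15% = 95% of Windward, so Kwame controls Windward.
Windward and Halcyon together hold 23% + 48% = 71% of Caldera, so Kwame controls Caldera.
Windward holds 40% of Ardent, so Kwame controls Ardent.
No other company's threshold is met.
Kwame controls 4 companies.

4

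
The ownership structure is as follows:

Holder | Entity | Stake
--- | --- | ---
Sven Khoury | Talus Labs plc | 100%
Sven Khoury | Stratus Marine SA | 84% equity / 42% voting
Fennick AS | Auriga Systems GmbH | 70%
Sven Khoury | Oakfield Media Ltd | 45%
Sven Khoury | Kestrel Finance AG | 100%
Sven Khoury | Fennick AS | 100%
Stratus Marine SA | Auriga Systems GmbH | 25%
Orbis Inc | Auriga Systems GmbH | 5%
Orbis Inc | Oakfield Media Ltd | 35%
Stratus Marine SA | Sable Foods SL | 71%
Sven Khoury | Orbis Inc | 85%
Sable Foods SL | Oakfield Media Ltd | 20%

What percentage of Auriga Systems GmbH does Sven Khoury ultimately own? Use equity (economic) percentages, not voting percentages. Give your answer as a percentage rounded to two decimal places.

Sven reaches Auriga along 3 paths.
Via Stratus: 84% × 25% = 21%.
Via Orbis: 85% × 5% = 4.25%.
Via Fennick: 100% × 70% = 70%.
Total: 21% + 4.25% + 70% = 95.25%.

95.25%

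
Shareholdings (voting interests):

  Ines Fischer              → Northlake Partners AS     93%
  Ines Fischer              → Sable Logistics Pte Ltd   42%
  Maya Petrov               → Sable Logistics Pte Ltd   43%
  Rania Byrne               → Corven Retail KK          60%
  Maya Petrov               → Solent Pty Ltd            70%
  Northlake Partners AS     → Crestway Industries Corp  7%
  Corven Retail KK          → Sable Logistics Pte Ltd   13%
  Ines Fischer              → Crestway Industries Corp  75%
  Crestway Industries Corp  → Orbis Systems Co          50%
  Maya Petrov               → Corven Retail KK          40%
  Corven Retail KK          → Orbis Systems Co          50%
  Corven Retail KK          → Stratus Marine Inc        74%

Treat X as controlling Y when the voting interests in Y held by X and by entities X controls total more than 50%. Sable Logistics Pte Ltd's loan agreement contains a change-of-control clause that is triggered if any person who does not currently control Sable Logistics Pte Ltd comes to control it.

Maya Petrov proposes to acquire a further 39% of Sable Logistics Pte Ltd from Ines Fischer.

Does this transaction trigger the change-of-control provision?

The purchase adds only to Maya's holdings (Ines's stake shrinks), so Maya is the only person who could newly come to control Sable.
Maya holds 70% of Solent, so Maya controls Solent.
In Sable, Maya's side holds only 43%, not > 50%.
So before the transaction, Maya does not control Sable.
After the purchase, Maya's direct stake in Sable rises to 43% + 39% = 82%, and Ines's stake falls to 3%.
Maya holds 82% of Sable, so Maya controls Sable.
Maya did not control Sable before and does after, so the clause is triggered.

Yes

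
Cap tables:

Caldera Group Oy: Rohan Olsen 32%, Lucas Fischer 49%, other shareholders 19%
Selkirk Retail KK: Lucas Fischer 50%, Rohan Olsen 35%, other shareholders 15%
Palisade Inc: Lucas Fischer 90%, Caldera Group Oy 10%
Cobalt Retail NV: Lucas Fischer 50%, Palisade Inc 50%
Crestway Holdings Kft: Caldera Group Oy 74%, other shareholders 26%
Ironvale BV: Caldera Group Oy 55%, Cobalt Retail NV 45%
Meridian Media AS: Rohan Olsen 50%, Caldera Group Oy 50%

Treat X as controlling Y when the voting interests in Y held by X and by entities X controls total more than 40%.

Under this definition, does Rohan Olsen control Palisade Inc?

Rohan holds 50% of Meridian, so Rohan controls Meridian.
Neither Rohan nor any entity Rohan controls holds any voting interest in Palisade.
So Rohan does not control Palisade.

No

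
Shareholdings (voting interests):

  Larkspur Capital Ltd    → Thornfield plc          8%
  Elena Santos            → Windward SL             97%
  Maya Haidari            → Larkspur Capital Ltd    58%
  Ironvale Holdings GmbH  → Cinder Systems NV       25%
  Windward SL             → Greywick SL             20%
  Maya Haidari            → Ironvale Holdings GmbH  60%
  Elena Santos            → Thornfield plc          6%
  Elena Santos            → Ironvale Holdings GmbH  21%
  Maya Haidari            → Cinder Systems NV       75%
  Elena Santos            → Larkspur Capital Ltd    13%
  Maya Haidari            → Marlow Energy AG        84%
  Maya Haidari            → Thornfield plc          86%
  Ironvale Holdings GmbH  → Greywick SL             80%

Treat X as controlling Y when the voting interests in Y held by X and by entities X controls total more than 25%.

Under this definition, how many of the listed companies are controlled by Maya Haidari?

Maya holds 60% of Ironvale, so Maya controls Ironvale.
Maya holds 84% of Marlow, so Maya controls Marlow.
Maya holds 58% of Larkspur, so Maya controls Larkspur.
Ironvale and Maya together hold 25% + 75% = 100% of Cinder, so Maya controls Cinder.
Ironvale holds 80% of Greywick, so Maya controls Greywick.
Maya and Larkspur together hold 86% + 8% = 94% of Thornfield, so Maya controls Thornfield.
No other company's threshold is met.
Maya controls 6 companies.

6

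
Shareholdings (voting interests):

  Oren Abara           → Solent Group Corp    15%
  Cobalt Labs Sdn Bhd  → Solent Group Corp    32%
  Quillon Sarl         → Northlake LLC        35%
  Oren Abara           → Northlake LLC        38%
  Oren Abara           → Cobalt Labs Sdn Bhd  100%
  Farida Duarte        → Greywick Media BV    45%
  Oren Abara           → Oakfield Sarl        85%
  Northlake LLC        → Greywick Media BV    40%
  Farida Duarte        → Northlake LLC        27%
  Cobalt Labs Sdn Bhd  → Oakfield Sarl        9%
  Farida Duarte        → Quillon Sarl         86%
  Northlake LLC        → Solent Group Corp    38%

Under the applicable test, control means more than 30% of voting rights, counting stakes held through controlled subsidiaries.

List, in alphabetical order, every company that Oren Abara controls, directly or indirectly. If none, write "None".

Oren holds 100% of Cobalt, so Oren controls Cobalt.
Oren holds 38% of Northlake, so Oren controls Northlake.
Northlake holds 40% of Greywick, so Oren controls Greywick.
Oren and Northlake and Cobalt together hold 15% + 38% + 32% = 85% of Solent, so Oren controls Solent.
Oren and Cobalt together hold 85% + 9% = 94% of Oakfield, so Oren controls Oakfield.
No other company's threshold is met.

Cobalt Labs Sdn Bhd, Greywick Media BV, Northlake LLC, Oakfield Sarl, Solent Group Corp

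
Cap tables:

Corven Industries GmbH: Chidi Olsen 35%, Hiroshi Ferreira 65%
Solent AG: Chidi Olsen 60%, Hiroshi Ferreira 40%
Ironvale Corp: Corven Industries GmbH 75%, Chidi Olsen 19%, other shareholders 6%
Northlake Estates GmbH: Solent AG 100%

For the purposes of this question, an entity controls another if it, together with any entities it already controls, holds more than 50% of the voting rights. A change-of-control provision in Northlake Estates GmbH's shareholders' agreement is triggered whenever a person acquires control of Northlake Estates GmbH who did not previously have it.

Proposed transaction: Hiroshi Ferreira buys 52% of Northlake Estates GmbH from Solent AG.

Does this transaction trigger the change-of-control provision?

Yes

The purchase adds only to Hiroshi's holdings (Solent's stake shrinks), so Hiroshi is the only person who could newly come to control Northlake.
Hiroshi holds 65% of Corven, so Hiroshi controls Corven.
Corven holds 75% of Ironvale, so Hiroshi controls Ironvale.
Neither Hiroshi nor any entity Hiroshi controls holds any voting interest in Northlake.
So before the transaction, Hiroshi does not control Northlake.
After the purchase, Hiroshi holds 52% of Northlake directly, and Solent's stake falls to 48%.
Hiroshi holds 52% of Northlake, so Hiroshi controls Northlake.
Hiroshi did not control Northlake before and does after, so the clause is triggered.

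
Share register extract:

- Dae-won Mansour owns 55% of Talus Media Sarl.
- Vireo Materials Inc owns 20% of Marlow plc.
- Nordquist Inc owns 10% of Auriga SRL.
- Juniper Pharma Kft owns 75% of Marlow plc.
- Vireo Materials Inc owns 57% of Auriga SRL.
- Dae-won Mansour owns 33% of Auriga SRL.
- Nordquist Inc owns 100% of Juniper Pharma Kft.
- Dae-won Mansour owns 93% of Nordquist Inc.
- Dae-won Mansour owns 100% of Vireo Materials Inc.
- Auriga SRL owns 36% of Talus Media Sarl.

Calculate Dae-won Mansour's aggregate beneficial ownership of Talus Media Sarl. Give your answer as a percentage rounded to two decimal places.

90.75%

Dae-won reaches Talus along 4 paths.
Via Auriga: 33% × 36% = 11.88%.
Via Vireo → Auriga: 100% × 57% × 36% = 20.52%.
Via Nordquist → Auriga: 93% × 10% × 36% = 3.348%.
Direct stake: 55% = 55%.
Total: 11.88% + 20.52% + 3.348% + 55% = 90.748%.
Rounded: 90.75%.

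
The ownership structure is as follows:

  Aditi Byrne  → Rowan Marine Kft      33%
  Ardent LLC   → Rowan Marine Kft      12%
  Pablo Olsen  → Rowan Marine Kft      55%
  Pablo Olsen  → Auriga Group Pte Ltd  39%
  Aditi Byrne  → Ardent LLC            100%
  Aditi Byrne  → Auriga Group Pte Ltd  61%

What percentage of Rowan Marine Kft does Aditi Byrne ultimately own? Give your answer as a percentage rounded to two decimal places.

45.00%

Aditi reaches Rowan along 2 paths.
Via Ardent: 100% × 12% = 12%.
Direct stake: 33% = 33%.
Total: 12% + 33% = 45%.
Rounded: 45.00%.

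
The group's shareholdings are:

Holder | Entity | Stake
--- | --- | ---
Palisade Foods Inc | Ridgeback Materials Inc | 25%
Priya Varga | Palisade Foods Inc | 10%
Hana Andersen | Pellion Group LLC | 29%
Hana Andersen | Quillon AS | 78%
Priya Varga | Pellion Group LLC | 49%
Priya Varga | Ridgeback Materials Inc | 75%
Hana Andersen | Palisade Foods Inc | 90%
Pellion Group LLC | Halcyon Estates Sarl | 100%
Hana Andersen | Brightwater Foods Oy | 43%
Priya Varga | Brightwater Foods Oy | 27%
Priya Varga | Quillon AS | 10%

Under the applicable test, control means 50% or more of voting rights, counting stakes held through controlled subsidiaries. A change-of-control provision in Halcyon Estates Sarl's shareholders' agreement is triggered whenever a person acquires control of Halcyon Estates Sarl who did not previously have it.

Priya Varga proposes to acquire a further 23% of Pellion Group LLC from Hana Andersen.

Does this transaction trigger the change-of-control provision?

Yes

The purchase adds only to Priya's holdings (Hana's stake shrinks), so Priya is the only person who could newly come to control Halcyon.
Priya holds 75% of Ridgeback, so Priya controls Ridgeback.
Neither Priya nor any entity Priya controls holds any voting interest in Halcyon.
So before the transaction, Priya does not control Halcyon.
After the purchase, Priya's direct stake in Pellion rises to 49% + 23% = 72%, and Hana's stake falls to 6%.
Priya holds 72% of Pellion, so Priya controls Pellion.
Pellion holds 100% of Halcyon, so Priya controls Halcyon.
Priya did not control Halcyon before and does after, so the clause is triggered.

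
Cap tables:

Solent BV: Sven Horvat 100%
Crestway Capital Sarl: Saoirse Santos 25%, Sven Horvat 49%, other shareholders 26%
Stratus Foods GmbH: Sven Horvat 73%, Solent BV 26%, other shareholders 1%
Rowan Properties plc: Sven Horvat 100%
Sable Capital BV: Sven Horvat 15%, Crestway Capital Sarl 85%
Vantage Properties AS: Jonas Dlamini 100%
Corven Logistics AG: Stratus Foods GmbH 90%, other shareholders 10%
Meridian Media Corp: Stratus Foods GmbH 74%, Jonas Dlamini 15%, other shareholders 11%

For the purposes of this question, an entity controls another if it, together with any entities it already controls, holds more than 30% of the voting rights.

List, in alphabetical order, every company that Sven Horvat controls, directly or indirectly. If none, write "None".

Corven Logistics AG, Crestway Capital Sarl, Meridian Media Corp, Rowan Properties plc, Sable Capital BV, Solent BV, Stratus Foods GmbH

Sven holds 100% of Solent, so Sven controls Solent.
Sven holds 49% of Crestway, so Sven controls Crestway.
Sven and Solent together hold 73% + 26% = 99% of Stratus, so Sven controls Stratus.
Sven holds 100% of Rowan, so Sven controls Rowan.
Sven and Crestway together hold 15% + 85% = 100% of Sable, so Sven controls Sable.
Stratus holds 90% of Corven, so Sven controls Corven.
Stratus holds 74% of Meridian, so Sven controls Meridian.
No other company's threshold is met.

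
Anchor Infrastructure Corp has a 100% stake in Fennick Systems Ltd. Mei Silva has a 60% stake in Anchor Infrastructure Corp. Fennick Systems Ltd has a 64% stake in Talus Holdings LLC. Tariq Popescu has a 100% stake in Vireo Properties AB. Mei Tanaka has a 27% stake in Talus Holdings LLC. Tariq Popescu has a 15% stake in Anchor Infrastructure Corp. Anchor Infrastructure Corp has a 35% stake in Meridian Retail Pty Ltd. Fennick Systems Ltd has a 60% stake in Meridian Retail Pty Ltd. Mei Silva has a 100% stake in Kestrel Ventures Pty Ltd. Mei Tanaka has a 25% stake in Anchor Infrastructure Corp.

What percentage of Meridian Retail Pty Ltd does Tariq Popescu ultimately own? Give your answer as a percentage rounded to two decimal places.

Tariq reaches Meridian along 2 paths.
Via Anchor → Fennick: 15% × 100% × 60% = 9%.
Via Anchor: 15% × 35% = 5.25%.
Total: 9% + 5.25% = 14.25%.

14.25%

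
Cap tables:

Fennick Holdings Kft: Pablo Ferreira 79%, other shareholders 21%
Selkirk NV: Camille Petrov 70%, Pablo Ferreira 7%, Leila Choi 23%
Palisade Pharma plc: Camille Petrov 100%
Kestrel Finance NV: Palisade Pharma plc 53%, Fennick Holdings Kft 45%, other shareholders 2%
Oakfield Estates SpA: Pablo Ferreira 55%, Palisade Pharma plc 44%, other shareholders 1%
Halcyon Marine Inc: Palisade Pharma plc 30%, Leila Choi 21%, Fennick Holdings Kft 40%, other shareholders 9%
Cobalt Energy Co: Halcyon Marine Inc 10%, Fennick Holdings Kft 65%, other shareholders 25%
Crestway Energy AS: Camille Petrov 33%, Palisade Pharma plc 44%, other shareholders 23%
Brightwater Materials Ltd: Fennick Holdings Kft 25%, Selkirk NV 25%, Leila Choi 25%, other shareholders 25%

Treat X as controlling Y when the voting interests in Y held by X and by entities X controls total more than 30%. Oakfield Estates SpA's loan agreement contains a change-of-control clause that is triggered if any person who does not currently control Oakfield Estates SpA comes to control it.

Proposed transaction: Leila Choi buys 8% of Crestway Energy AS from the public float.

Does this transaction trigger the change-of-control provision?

The purchase changes only Leila's holdings, so Leila is the only person who could newly come to control Oakfield.
Leila's largest direct stake is 25% in Brightwater, which does not meet the threshold, so Leila controls no company.
Neither Leila nor any entity Leila controls holds any voting interest in Oakfield.
So before the transaction, Leila does not control Oakfield.
After the purchase, Leila holds 8% of Crestway directly.
Leila's side now holds 8% of Crestway, not > 30%, so Leila still does not control Crestway.
After the transaction, neither Leila nor any entity Leila controls holds a voting interest in Oakfield, so Leila still does not control it.
No new person acquires control, so the clause is not triggered.

No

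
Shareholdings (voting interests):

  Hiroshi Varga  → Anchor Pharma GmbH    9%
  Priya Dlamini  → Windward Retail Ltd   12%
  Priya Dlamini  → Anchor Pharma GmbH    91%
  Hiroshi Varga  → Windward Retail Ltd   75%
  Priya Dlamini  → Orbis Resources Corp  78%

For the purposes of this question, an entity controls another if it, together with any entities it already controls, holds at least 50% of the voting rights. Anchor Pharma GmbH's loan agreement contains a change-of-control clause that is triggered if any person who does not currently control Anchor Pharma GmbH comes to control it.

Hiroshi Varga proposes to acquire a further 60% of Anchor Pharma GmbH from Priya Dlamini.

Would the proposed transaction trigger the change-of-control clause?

The purchase adds only to Hiroshi's holdings (Priya's stake shrinks), so Hiroshi is the only person who could newly come to control Anchor.
Hiroshi holds 75% of Windward, so Hiroshi controls Windward.
In Anchor, Hiroshi's side holds only 9%, not ≥ 50%.
So before the transaction, Hiroshi does not control Anchor.
After the purchase, Hiroshi's direct stake in Anchor rises to 9% + 60% = 69%, and Priya's stake falls to 31%.
Hiroshi holds 69% of Anchor, so Hiroshi controls Anchor.
Hiroshi did not control Anchor before and does after, so the clause is triggered.

Yes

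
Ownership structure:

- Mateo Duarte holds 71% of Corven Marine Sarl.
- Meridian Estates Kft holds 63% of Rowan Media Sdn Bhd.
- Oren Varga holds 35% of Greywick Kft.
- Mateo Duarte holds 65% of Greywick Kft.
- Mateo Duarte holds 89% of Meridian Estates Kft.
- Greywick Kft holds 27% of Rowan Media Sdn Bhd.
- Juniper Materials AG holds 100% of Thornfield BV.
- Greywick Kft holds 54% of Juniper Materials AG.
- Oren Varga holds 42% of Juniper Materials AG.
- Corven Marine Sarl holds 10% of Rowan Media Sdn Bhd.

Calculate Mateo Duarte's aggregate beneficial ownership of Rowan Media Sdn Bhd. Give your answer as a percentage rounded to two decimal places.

Mateo reaches Rowan along 3 paths.
Via Greywick: 65% × 27% = 17.55%.
Via Meridian: 89% × 63% = 56.07%.
Via Corven: 71% × 10% = 7.1%.
Total: 17.55% + 56.07% + 7.1% = 80.72%.

80.72%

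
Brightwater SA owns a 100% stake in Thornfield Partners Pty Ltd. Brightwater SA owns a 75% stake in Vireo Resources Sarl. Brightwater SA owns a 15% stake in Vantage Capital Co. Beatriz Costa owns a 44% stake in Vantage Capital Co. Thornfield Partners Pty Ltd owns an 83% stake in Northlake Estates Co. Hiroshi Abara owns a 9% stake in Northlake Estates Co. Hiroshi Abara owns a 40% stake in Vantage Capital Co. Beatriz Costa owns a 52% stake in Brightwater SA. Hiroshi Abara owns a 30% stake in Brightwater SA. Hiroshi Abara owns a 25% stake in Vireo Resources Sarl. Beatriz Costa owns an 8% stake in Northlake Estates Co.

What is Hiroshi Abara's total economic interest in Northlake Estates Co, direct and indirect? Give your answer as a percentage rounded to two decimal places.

Hiroshi reaches Northlake along 2 paths.
Via Brightwater → Thornfield: 30% × 100% × 83% = 24.9%.
Direct stake: 9% = 9%.
Total: 24.9% + 9% = 33.9%.
Rounded: 33.90%.

33.90%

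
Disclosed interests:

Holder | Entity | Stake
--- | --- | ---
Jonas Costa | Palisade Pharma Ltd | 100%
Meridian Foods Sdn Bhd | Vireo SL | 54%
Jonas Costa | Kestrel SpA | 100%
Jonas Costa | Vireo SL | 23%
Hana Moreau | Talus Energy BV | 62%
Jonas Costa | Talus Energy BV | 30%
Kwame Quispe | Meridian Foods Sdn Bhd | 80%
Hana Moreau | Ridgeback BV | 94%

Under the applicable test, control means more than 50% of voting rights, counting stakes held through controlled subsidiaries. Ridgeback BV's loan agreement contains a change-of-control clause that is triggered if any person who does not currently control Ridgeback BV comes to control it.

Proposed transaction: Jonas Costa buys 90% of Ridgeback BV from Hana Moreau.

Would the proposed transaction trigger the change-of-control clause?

Yes

The purchase adds only to Jonas's holdings (Hana's stake shrinks), so Jonas is the only person who could newly come to control Ridgeback.
Jonas holds 100% of Kestrel, so Jonas controls Kestrel.
Jonas holds 100% of Palisade, so Jonas controls Palisade.
Neither Jonas nor any entity Jonas controls holds any voting interest in Ridgeback.
So before the transaction, Jonas does not control Ridgeback.
After the purchase, Jonas holds 90% of Ridgeback directly, and Hana's stake falls to 4%.
Jonas holds 90% of Ridgeback, so Jonas controls Ridgeback.
Jonas did not control Ridgeback before and does after, so the clause is triggered.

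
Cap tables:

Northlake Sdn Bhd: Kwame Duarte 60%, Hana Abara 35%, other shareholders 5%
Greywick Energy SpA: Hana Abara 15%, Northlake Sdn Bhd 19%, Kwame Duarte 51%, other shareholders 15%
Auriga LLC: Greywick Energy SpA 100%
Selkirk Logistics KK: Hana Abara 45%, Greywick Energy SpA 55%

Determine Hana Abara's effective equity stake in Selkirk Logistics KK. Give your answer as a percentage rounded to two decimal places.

56.91%

Hana reaches Selkirk along 3 paths.
Direct stake: 45% = 45%.
Via Greywick: 15% × 55% = 8.25%.
Via Northlake → Greywick: 35% × 19% × 55% = 3.6575%.
Total: 45% + 8.25% + 3.6575% = 56.9075%.
Rounded: 56.91%.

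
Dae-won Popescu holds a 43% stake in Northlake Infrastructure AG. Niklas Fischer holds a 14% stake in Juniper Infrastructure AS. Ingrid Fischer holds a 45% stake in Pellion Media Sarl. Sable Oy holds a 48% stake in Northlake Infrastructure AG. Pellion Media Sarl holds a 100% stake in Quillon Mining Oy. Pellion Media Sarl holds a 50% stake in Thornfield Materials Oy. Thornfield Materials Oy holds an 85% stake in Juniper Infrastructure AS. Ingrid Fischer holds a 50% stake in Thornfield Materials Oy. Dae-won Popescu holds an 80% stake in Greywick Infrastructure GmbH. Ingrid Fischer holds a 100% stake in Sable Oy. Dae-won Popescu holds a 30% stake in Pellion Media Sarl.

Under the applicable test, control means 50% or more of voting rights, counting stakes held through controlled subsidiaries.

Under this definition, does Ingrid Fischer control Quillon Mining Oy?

No

Ingrid holds 100% of Sable, so Ingrid controls Sable.
Ingrid holds 50% of Thornfield, so Ingrid controls Thornfield.
Thornfield holds 85% of Juniper, so Ingrid controls Juniper.
Neither Ingrid nor any entity Ingrid controls holds any voting interest in Quillon.
So Ingrid does not control Quillon.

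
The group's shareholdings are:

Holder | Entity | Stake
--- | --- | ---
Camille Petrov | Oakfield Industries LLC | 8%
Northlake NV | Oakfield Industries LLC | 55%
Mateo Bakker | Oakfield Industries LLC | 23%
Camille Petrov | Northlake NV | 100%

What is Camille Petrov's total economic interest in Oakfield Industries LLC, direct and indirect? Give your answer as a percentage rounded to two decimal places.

63.00%

Camille reaches Oakfield along 2 paths.
Via Northlake: 100% × 55% = 55%.
Direct stake: 8% = 8%.
Total: 55% + 8% = 63%.
Rounded: 63.00%.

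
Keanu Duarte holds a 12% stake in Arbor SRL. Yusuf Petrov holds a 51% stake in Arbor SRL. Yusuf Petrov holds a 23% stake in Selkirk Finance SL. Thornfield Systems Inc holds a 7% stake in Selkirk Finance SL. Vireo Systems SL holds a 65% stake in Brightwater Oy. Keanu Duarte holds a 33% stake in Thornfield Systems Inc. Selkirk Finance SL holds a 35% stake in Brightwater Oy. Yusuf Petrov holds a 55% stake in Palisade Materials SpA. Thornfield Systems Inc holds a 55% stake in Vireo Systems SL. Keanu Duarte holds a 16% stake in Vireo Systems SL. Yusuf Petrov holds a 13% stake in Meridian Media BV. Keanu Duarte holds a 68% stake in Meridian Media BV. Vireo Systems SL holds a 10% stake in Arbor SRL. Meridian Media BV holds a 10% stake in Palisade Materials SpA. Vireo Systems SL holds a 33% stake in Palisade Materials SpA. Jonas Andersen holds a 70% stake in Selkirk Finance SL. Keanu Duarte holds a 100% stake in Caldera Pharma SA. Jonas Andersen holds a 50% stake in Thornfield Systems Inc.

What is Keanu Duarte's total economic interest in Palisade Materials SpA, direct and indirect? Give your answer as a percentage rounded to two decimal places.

18.07%

Keanu reaches Palisade along 3 paths.
Via Meridian: 68% × 10% = 6.8%.
Via Vireo: 16% × 33% = 5.28%.
Via Thornfield → Vireo: 33% × 55% × 33% = 5.9895%.
Total: 6.8% + 5.28% + 5.9895% = 18.0695%.
Rounded: 18.07%.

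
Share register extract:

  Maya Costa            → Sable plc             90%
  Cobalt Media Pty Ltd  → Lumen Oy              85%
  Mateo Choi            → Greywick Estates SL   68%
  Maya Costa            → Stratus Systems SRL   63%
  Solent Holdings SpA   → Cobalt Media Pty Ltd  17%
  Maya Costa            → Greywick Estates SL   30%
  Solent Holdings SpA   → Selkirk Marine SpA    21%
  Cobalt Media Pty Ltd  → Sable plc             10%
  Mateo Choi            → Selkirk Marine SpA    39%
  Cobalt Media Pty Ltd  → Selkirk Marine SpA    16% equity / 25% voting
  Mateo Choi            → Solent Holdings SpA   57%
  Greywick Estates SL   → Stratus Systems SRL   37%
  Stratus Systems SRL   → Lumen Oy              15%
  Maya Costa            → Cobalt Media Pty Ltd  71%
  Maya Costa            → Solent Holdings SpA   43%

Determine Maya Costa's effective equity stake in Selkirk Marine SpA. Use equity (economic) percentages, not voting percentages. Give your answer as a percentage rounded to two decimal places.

Maya reaches Selkirk along 3 paths.
Via Solent: 43% × 21% = 9.03%.
Via Cobalt: 71% × 16% = 11.36%.
Via Solent → Cobalt: 43% × 17% × 16% = 1.1696%.
Total: 9.03% + 11.36% + 1.1696% = 21.5596%.
Rounded: 21.56%.

21.56%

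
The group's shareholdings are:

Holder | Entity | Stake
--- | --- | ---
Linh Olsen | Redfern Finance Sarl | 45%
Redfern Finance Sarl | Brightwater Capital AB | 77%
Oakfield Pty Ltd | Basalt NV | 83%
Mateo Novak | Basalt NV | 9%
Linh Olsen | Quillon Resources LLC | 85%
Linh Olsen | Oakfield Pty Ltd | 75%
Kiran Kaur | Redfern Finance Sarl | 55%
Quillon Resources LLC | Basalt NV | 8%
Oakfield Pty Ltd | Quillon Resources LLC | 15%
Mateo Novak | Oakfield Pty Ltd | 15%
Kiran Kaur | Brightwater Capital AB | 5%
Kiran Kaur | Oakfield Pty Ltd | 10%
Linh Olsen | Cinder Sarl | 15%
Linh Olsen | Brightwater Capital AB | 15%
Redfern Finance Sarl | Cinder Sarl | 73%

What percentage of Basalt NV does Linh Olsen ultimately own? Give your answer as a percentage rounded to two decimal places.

Linh reaches Basalt along 3 paths.
Via Oakfield: 75% × 83% = 62.25%.
Via Oakfield → Quillon: 75% × 15% × 8% = 0.9%.
Via Quillon: 85% × 8% = 6.8%.
Total: 62.25% + 0.9% + 6.8% = 69.95%.

69.95%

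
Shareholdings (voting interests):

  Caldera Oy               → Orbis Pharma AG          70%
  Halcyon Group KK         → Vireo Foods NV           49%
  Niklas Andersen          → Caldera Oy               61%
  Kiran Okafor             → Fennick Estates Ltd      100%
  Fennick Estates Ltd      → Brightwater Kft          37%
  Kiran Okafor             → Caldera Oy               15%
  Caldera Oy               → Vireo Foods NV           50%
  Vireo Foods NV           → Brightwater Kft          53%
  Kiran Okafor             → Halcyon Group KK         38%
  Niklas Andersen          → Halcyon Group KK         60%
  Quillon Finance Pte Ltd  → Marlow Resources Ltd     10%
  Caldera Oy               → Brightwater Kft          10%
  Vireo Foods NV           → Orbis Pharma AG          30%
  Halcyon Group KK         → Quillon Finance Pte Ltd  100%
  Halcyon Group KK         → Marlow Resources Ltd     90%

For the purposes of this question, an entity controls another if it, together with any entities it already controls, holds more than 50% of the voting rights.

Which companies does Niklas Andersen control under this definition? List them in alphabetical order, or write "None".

Brightwater Kft, Caldera Oy, Halcyon Group KK, Marlow Resources Ltd, Orbis Pharma AG, Quillon Finance Pte Ltd, Vireo Foods NV

Niklas holds 60% of Halcyon, so Niklas controls Halcyon.
Niklas holds 61% of Caldera, so Niklas controls Caldera.
Caldera and Halcyon together hold 50% + 49% = 99% of Vireo, so Niklas controls Vireo.
Halcyon holds 100% of Quillon, so Niklas controls Quillon.
Caldera and Vireo together hold 10% + 53% = 63% of Brightwater, so Niklas controls Brightwater.
Caldera and Vireo together hold 70% + 30% = 100% of Orbis, so Niklas controls Orbis.
Quillon and Halcyon together hold 10% + 90% = 100% of Marlow, so Niklas controls Marlow.
No other company's threshold is met.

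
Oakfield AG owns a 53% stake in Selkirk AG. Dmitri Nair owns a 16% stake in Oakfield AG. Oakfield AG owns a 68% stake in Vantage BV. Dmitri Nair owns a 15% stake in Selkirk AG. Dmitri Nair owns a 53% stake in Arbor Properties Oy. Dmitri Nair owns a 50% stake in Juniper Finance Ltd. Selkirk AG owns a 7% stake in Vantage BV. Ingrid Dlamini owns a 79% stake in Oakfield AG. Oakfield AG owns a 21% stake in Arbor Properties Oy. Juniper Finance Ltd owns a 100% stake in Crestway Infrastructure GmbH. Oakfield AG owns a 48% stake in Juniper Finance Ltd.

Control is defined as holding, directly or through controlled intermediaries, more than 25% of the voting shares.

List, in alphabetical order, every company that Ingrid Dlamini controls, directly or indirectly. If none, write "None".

Crestway Infrastructure GmbH, Juniper Finance Ltd, Oakfield AG, Selkirk AG, Vantage BV

Ingrid holds 79% of Oakfield, so Ingrid controls Oakfield.
Oakfield holds 53% of Selkirk, so Ingrid controls Selkirk.
Oakfield holds 48% of Juniper, so Ingrid controls Juniper.
Selkirk and Oakfield together hold 7% + 68% = 75% of Vantage, so Ingrid controls Vantage.
Juniper holds 100% of Crestway, so Ingrid controls Crestway.
No other company's threshold is met.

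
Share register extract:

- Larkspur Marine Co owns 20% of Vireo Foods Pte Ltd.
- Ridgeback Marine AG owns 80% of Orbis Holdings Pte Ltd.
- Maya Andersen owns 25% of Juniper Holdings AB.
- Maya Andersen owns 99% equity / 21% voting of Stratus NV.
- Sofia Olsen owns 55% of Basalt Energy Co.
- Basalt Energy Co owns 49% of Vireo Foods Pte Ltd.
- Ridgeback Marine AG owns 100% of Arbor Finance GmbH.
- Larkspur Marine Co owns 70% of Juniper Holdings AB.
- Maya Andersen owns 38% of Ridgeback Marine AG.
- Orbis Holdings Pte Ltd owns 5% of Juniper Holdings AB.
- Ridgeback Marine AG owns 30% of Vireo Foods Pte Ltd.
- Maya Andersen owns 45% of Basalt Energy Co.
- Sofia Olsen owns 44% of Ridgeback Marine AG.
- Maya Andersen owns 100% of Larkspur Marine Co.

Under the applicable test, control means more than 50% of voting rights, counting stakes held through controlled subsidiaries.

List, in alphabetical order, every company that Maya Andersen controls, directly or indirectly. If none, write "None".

Maya holds 100% of Larkspur, so Maya controls Larkspur.
Maya and Larkspur together hold 25% + 70% = 95% of Juniper, so Maya controls Juniper.
No other company's threshold is met.

Juniper Holdings AB, Larkspur Marine Co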